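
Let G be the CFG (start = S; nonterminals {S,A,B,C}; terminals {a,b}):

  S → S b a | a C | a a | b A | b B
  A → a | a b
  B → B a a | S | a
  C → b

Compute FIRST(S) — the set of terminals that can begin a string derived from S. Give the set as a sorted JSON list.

FIRST iteration:
iter 1:
  A via A→a: +{a}
  B via B→a: +{a}
  C via C→b: +{b}
  S via S→a C: +{a}
  S via S→b A: +{b}
  S: {a,b}  A: {a}  B: {a}  C: {b}
iter 2:
  B via B→S: +{b}
  S: {a,b}  A: {a}  B: {a,b}  C: {b}
iter 3: — fixpoint
  S: {a,b}  A: {a}  B: {a,b}  C: {b}

FIRST(S) = ["a", "b"]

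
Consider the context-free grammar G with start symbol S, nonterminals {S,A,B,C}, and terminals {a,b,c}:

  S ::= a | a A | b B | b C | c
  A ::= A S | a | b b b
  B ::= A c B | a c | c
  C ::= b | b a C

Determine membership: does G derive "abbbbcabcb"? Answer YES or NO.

CNF form of G:
  S -> T0 B | T0 C | T2 A | a | c
  A -> A S | T0 X3 | a
  B -> A X4 | T2 T1 | c
  C -> T0 X5 | b
  T0 -> b
  T1 -> c
  T2 -> a
  X3 -> T0 T0
  X4 -> T1 B
  X5 -> T2 C

CYK table (by increasing span):
  T[0,0] 'a' = {A,S,T2}  orig:{A,S}
  T[1,1] 'b' = {C,T0}  orig:{C}
  T[2,2] 'b' = {C,T0}  orig:{C}
  T[3,3] 'b' = {C,T0}  orig:{C}
  T[4,4] 'b' = {C,T0}  orig:{C}
  T[5,5] 'c' = {B,S,T1}  orig:{B,S}
  T[6,6] 'a' = {A,S,T2}  orig:{A,S}
  T[7,7] 'b' = {C,T0}  orig:{C}
  T[8,8] 'c' = {B,S,T1}  orig:{B,S}
  T[9,9] 'b' = {C,T0}  orig:{C}
  T[0,1] 'ab' = {X5}  orig:{}
  T[1,2] 'bb' = {S,X3}  orig:{S}
  T[2,3] 'bb' = {S,X3}  orig:{S}
  T[3,4] 'bb' = {S,X3}  orig:{S}
  T[4,5] 'bc' = {S}
  T[5,6] 'ca' = ∅
  T[6,7] 'ab' = {X5}  orig:{}
  T[7,8] 'bc' = {S}
  T[8,9] 'cb' = ∅
  T[0,2] 'abb' = {A}
  T[1,3] 'bbb' = {A}
  T[2,4] 'bbb' = {A}
  T[3,5] 'bbc' = ∅
  T[4,6] 'bca' = ∅
  T[5,7] 'cab' = ∅
  T[6,8] 'abc' = {A}
  T[7,9] 'bcb' = ∅
  T[0,3] 'abbb' = {S}
  T[1,4] 'bbbb' = ∅
  T[2,5] 'bbbc' = {A}
  T[3,6] 'bbca' = ∅
  T[4,7] 'bcab' = ∅
  T[5,8] 'cabc' = ∅
  T[6,9] 'abcb' = ∅
  T[0,4] 'abbbb' = {A}
  T[1,5] 'bbbbc' = {A}
  T[2,6] 'bbbca' = {A}
  T[3,7] 'bbcab' = ∅
  T[4,8] 'bcabc' = ∅
  T[5,9] 'cabcb' = ∅
  T[0,5] 'abbbbc' = {A,S}
  T[1,6] 'bbbbca' = {A}
  T[2,7] 'bbbcab' = ∅
  T[3,8] 'bbcabc' = ∅
  T[4,9] 'bcabcb' = ∅
  T[0,6] 'abbbbca' = {A,S}
  T[1,7] 'bbbbcab' = ∅
  T[2,8] 'bbbcabc' = {A}
  T[3,9] 'bbcabcb' = ∅
  T[0,7] 'abbbbcab' = ∅
  T[1,8] 'bbbbcabc' = {A}
  T[2,9] 'bbbcabcb' = ∅
  T[0,8] 'abbbbcabc' = {A,S}
  T[1,9] 'bbbbcabcb' = ∅
  T[0,9] 'abbbbcabcb' = ∅

S ∉ T[0,9] ⇒ NO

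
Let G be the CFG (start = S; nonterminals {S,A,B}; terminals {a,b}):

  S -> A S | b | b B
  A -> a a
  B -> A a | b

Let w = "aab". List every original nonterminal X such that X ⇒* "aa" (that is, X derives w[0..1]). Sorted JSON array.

Convert to CNF:
  S -> A S | T1 B | b
  A -> T0 T0
  B -> A T0 | b
  T0 -> a
  T1 -> b

CYK fill, restricted to cells inside w[0..1]:
  cell(0,0) a: {T0}  orig:{}
  cell(1,1) a: {T0}  orig:{}
  cell(0,1) aa: {A}

Original NTs in T[0,1] deriving "aa": ["A"]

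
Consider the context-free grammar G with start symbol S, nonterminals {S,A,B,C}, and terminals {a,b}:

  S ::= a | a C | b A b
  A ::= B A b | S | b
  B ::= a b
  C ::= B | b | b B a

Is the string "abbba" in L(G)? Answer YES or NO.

CNF form of G:
  S -> T0 X5 | T1 C | a
  A -> B X2 | T0 X3 | T1 C | a | b
  B -> T1 T0
  C -> T0 X4 | T1 T0 | b
  T0 -> b
  T1 -> a
  X2 -> A T0
  X3 -> A T0
  X4 -> B T1
  X5 -> A T0

CYK fill:
  [0..0]={A,S,T1}  "a"  orig:{A,S}
  [1..1]={A,C,T0}  "b"  orig:{A,C}
  [2..2]={A,C,T0}  "b"  orig:{A,C}
  [3..3]={A,C,T0}  "b"  orig:{A,C}
  [4..4]={A,S,T1}  "a"  orig:{A,S}
  [0..1]={A,B,C,S,X2,X3,X5}  "ab"  orig:{A,B,C,S}
  [1..2]={X2,X3,X5}  "bb"  orig:{}
  [2..3]={X2,X3,X5}  "bb"  orig:{}
  [3..4]=∅  "ba"
  [0..2]={X2,X3,X5}  "abb"  orig:{}
  [1..3]={A,S}  "bbb"
  [2..4]=∅  "bba"
  [0..3]={A}  "abbb"
  [1..4]=∅  "bbba"
  [0..4]=∅  "abbba"

S ∉ T[0,4] ⇒ NO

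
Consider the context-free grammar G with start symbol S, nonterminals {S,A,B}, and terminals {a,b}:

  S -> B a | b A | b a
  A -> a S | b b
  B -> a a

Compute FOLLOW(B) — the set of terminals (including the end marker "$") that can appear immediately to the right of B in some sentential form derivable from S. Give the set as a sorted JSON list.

FIRST iteration:
iter 1:
  A via A→a S: +{a}
  A via A→b b: +{b}
  B via B→a a: +{a}
  S via S→B a: +{a}
  S via S→b A: +{b}
  FIRST(S)={a,b}  FIRST(A)={a,b}  FIRST(B)={a}
iter 2: done
  FIRST(S)={a,b}  FIRST(A)={a,b}  FIRST(B)={a}

FOLLOW iteration:
FOLLOW(S) := {$}
iter 1:
  S→B a: FOLLOW(B) ⊇ FIRST(a) = {a}; new: +{a}
  S→b A: FOLLOW(A) ⊇ FOLLOW(S) ⊇ {$}; new: +{$}
  FOLLOW[S]={$}  FOLLOW[A]={$}  FOLLOW[B]={a}
iter 2: (stable)
  FOLLOW[S]={$}  FOLLOW[A]={$}  FOLLOW[B]={a}

FOLLOW(B) = ["a"]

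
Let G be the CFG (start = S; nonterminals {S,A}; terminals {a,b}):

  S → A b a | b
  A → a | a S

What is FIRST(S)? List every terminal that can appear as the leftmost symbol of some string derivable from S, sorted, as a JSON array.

Compute FIRST by fixpoint:
pass 1:
  A via A→a: +{a}
  S via S→A b a: +{a}
  S via S→b: +{b}
  S: {a,b}  A: {a}
pass 2: (no change)
  S: {a,b}  A: {a}

FIRST(S) = ["a", "b"]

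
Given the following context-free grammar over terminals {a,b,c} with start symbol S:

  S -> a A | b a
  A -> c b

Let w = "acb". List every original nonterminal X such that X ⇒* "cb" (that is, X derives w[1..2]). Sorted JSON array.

Convert to CNF:
  S -> T1 T2 | T2 A
  A -> T0 T1
  T0 -> c
  T1 -> b
  T2 -> a

CYK fill, restricted to cells inside w[1..2]:
  [1..1]={T0}  "c"  orig:{}
  [2..2]={T1}  "b"  orig:{}
  [1..2]={A}  "cb"

Original NTs in T[1,2] deriving "cb": ["A"]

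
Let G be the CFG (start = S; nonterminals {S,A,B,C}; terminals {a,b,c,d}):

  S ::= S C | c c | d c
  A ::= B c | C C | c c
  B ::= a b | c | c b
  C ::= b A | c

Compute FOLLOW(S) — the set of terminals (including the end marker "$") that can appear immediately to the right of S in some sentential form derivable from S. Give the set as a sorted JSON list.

FIRST iteration:
pass 1:
  A via A→c c: +{c}
  B via B→a b: +{a}
  B via B→c: +{c}
  C via C→b A: +{b}
  C via C→c: +{c}
  S via S→c c: +{c}
  S via S→d c: +{d}
  FIRST[S]={c,d}  FIRST[A]={c}  FIRST[B]={a,c}  FIRST[C]={b,c}
pass 2:
  A via A→B c: +{a}
  A via A→C C: +{b}
  FIRST[S]={c,d}  FIRST[A]={a,b,c}  FIRST[B]={a,c}  FIRST[C]={b,c}
pass 3: done
  FIRST[S]={c,d}  FIRST[A]={a,b,c}  FIRST[B]={a,c}  FIRST[C]={b,c}

FOLLOW sets:
initialize: $ ∈ FOLLOW(S)
round 1:
  A→B c: FOLLOW(B) ⊇ FIRST(c) = {c}; new: +{c}
  A→C C: FOLLOW(C) ⊇ FIRST(C) = {b,c}; new: +{b,c}
  C→b A: FOLLOW(A) ⊇ FOLLOW(C) ⊇ {b,c}; new: +{b,c}
  S→S C: FOLLOW(S) ⊇ FIRST(C) = {b,c}; new: +{b,c}
  S→S C: FOLLOW(C) ⊇ FOLLOW(S) ⊇ {$,b,c}; new: +{$}
  FOLLOW[S]={$,b,c}  FOLLOW[A]={b,c}  FOLLOW[B]={c}  FOLLOW[C]={$,b,c}
round 2:
  C→b A: FOLLOW(A) ⊇ FOLLOW(C) ⊇ {$,b,c}; new: +{$}
  FOLLOW[S]={$,b,c}  FOLLOW[A]={$,b,c}  FOLLOW[B]={c}  FOLLOW[C]={$,b,c}
round 3: done
  FOLLOW[S]={$,b,c}  FOLLOW[A]={$,b,c}  FOLLOW[B]={c}  FOLLOW[C]={$,b,c}

FOLLOW(S) = ["$", "b", "c"]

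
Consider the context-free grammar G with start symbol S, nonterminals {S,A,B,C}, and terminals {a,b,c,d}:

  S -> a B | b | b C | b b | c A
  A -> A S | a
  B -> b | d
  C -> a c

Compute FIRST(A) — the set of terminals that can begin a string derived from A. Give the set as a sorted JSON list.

FIRST sets, iterate to fixpoint:
iter 1:
  A via A→a: +{a}
  B via B→b: +{b}
  B via B→d: +{d}
  C via C→a c: +{a}
  S via S→a B: +{a}
  S via S→b: +{b}
  S via S→c A: +{c}
  S: {a,b,c}  A: {a}  B: {b,d}  C: {a}
iter 2: (no change)
  S: {a,b,c}  A: {a}  B: {b,d}  C: {a}

FIRST(A) = ["a"]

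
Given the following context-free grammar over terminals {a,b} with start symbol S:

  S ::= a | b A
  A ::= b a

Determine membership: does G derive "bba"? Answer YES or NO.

Convert to CNF:
  S -> T0 A | a
  A -> T0 T1
  T0 -> b
  T1 -> a

Fill CYK table bottom-up:
  T[0,0] 'b' = {T0}  orig:{}
  T[1,1] 'b' = {T0}  orig:{}
  T[2,2] 'a' = {S,T1}  orig:{S}
  T[0,1] 'bb' = ∅
  T[1,2] 'ba' = {A}
  T[0,2] 'bba' = {S}

S ∈ T[0,2] ⇒ YES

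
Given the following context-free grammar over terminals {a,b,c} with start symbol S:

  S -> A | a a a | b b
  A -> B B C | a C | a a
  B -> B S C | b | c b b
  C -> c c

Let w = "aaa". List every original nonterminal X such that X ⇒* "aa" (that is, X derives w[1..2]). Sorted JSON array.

CNF form of G:
  S -> B X6 | T0 C | T0 T0 | T0 X7 | T2 T2
  A -> B X3 | T0 C | T0 T0
  B -> B X4 | T1 X5 | b
  C -> T1 T1
  T0 -> a
  T1 -> c
  T2 -> b
  X3 -> B C
  X4 -> S C
  X5 -> T2 T2
  X6 -> B C
  X7 -> T0 T0

Fill CYK table bottom-up, restricted to cells inside w[1..2]:
  T[1,1] 'a' = {T0}  orig:{}
  T[2,2] 'a' = {T0}  orig:{}
  T[1,2] 'aa' = {A,S,X7}  orig:{A,S}

Original NTs in T[1,2] deriving "aa": ["A", "S"]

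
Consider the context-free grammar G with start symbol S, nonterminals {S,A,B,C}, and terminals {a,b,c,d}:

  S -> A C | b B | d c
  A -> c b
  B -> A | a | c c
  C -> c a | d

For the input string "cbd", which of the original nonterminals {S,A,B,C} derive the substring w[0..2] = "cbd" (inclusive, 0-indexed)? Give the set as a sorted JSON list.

CNF form of G:
  S -> A C | T1 B | T3 T0
  A -> T0 T1
  B -> T0 T0 | T0 T1 | a
  C -> T0 T2 | d
  T0 -> c
  T1 -> b
  T2 -> a
  T3 -> d

CYK fill — only the sub-triangle for w[0..2]:
  T[0,0] 'c' = {T0}  orig:{}
  T[1,1] 'b' = {T1}  orig:{}
  T[2,2] 'd' = {C,T3}  orig:{C}
  T[0,1] 'cb' = {A,B}
  T[1,2] 'bd' = ∅
  T[0,2] 'cbd' = {S}

Original NTs in T[0,2] deriving "cbd": ["S"]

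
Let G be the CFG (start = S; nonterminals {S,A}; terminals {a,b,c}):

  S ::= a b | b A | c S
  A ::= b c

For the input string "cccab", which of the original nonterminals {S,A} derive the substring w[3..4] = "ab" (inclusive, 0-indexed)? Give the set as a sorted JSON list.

CNF form of G:
  S -> T0 A | T1 S | T2 T0
  A -> T0 T1
  T0 -> b
  T1 -> c
  T2 -> a

Fill CYK table bottom-up, restricted to cells inside w[3..4]:
  cell(3,3) a: {T2}  orig:{}
  cell(4,4) b: {T0}  orig:{}
  cell(3,4) ab: {S}

Original NTs in T[3,4] deriving "ab": ["S"]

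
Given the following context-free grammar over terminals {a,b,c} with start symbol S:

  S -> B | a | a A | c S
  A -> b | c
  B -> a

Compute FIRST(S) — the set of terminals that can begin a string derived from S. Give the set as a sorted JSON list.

FIRST iteration:
[1]
  A via A→b: +{b}
  A via A→c: +{c}
  B via B→a: +{a}
  S via S→B: +{a}
  S via S→c S: +{c}
  FIRST(S)={a,c}  FIRST(A)={b,c}  FIRST(B)={a}
[2] — fixpoint
  FIRST(S)={a,c}  FIRST(A)={b,c}  FIRST(B)={a}

FIRST(S) = ["a", "c"]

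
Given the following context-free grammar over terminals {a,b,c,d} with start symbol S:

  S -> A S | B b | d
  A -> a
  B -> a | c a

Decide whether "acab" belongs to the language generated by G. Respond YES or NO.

Convert to CNF:
  S -> A S | B T2 | d
  A -> a
  B -> T0 T1 | a
  T0 -> c
  T1 -> a
  T2 -> b

CYK table (by increasing span):
  cell(0,0) a: {A,B,T1}  orig:{A,B}
  cell(1,1) c: {T0}  orig:{}
  cell(2,2) a: {A,B,T1}  orig:{A,B}
  cell(3,3) b: {T2}  orig:{}
  cell(0,1) ac: ∅
  cell(1,2) ca: {B}
  cell(2,3) ab: {S}
  cell(0,2) aca: ∅
  cell(1,3) cab: {S}
  cell(0,3) acab: {S}

S ∈ T[0,3] ⇒ YES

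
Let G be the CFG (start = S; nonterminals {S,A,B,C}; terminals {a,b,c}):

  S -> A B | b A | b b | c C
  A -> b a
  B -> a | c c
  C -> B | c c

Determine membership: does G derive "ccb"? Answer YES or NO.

CNF form of G:
  S -> A B | T0 A | T0 T0 | T2 C
  A -> T0 T1
  B -> T2 T2 | a
  C -> T2 T2 | a
  T0 -> b
  T1 -> a
  T2 -> c

CYK table (by increasing span):
  cell(0,0) c: {T2}  orig:{}
  cell(1,1) c: {T2}  orig:{}
  cell(2,2) b: {T0}  orig:{}
  cell(0,1) cc: {B,C}
  cell(1,2) cb: ∅
  cell(0,2) ccb: ∅

S ∉ T[0,2] ⇒ NO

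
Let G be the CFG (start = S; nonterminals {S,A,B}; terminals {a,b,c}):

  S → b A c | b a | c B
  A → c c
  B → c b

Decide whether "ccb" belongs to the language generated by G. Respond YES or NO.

CNF form of G:
  S -> T0 B | T1 T2 | T1 X3
  A -> T0 T0
  B -> T0 T1
  T0 -> c
  T1 -> b
  T2 -> a
  X3 -> A T0

Fill CYK table bottom-up:
  [0..0]={T0}  "c"  orig:{}
  [1..1]={T0}  "c"  orig:{}
  [2..2]={T1}  "b"  orig:{}
  [0..1]={A}  "cc"
  [1..2]={B}  "cb"
  [0..2]={S}  "ccb"

S ∈ T[0,2] ⇒ YES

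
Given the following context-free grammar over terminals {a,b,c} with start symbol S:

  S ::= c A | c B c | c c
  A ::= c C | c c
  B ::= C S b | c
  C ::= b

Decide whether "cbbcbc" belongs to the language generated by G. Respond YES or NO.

CNF form of G:
  S -> T0 A | T0 T0 | T0 X3
  A -> T0 C | T0 T0
  B -> C X2 | c
  C -> b
  T0 -> c
  T1 -> b
  X2 -> S T1
  X3 -> B T0

CYK fill:
  T[0,0] 'c' = {B,T0}  orig:{B}
  T[1,1] 'b' = {C,T1}  orig:{C}
  T[2,2] 'b' = {C,T1}  orig:{C}
  T[3,3] 'c' = {B,T0}  orig:{B}
  T[4,4] 'b' = {C,T1}  orig:{C}
  T[5,5] 'c' = {B,T0}  orig:{B}
  T[0,1] 'cb' = {A}
  T[1,2] 'bb' = ∅
  T[2,3] 'bc' = ∅
  T[3,4] 'cb' = {A}
  T[4,5] 'bc' = ∅
  T[0,2] 'cbb' = ∅
  T[1,3] 'bbc' = ∅
  T[2,4] 'bcb' = ∅
  T[3,5] 'cbc' = ∅
  T[0,3] 'cbbc' = ∅
  T[1,4] 'bbcb' = ∅
  T[2,5] 'bcbc' = ∅
  T[0,4] 'cbbcb' = ∅
  T[1,5] 'bbcbc' = ∅
  T[0,5] 'cbbcbc' = ∅

S ∉ T[0,5] ⇒ NO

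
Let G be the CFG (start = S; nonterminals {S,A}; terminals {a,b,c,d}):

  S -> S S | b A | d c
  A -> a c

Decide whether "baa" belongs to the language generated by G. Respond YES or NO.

CNF form of G:
  S -> S S | T2 A | T3 T1
  A -> T0 T1
  T0 -> a
  T1 -> c
  T2 -> b
  T3 -> d

CYK table (by increasing span):
  T[0,0] 'b' = {T2}  orig:{}
  T[1,1] 'a' = {T0}  orig:{}
  T[2,2] 'a' = {T0}  orig:{}
  T[0,1] 'ba' = ∅
  T[1,2] 'aa' = ∅
  T[0,2] 'baa' = ∅

S ∉ T[0,2] ⇒ NO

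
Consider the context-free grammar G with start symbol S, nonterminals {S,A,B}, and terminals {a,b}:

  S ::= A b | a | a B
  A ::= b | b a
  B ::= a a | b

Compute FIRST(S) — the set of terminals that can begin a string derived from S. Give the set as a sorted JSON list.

Compute FIRST by fixpoint:
[1]
  A via A→b: +{b}
  B via B→a a: +{a}
  B via B→b: +{b}
  S via S→A b: +{b}
  S via S→a: +{a}
  FIRST[S]={a,b}  FIRST[A]={b}  FIRST[B]={a,b}
[2] — fixpoint
  FIRST[S]={a,b}  FIRST[A]={b}  FIRST[B]={a,b}

FIRST(S) = ["a", "b"]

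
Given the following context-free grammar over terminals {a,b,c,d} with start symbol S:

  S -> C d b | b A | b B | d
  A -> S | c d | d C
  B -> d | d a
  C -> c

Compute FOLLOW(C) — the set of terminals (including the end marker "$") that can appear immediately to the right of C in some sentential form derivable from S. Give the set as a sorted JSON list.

FIRST iteration:
iter 1:
  A via A→c d: +{c}
  A via A→d C: +{d}
  B via B→d: +{d}
  C via C→c: +{c}
  S via S→C d b: +{c}
  S via S→b A: +{b}
  S via S→d: +{d}
  FIRST[S]={b,c,d}  FIRST[A]={c,d}  FIRST[B]={d}  FIRST[C]={c}
iter 2:
  A via A→S: +{b}
  FIRST[S]={b,c,d}  FIRST[A]={b,c,d}  FIRST[B]={d}  FIRST[C]={c}
iter 3: — fixpoint
  FIRST[S]={b,c,d}  FIRST[A]={b,c,d}  FIRST[B]={d}  FIRST[C]={c}

Compute FOLLOW by fixpoint:
initialize: $ ∈ FOLLOW(S)
[1]
  S→C d b: FOLLOW(C) ⊇ FIRST(d) = {d}; new: +{d}
  S→b A: FOLLOW(A) ⊇ FOLLOW(S) ⊇ {$}; new: +{$}
  S→b B: FOLLOW(B) ⊇ FOLLOW(S) ⊇ {$}; new: +{$}
  FOLLOW[S]={$}  FOLLOW[A]={$}  FOLLOW[B]={$}  FOLLOW[C]={d}
[2]
  A→d C: FOLLOW(C) ⊇ FOLLOW(A) ⊇ {$}; new: +{$}
  FOLLOW[S]={$}  FOLLOW[A]={$}  FOLLOW[B]={$}  FOLLOW[C]={$,d}
[3] — fixpoint
  FOLLOW[S]={$}  FOLLOW[A]={$}  FOLLOW[B]={$}  FOLLOW[C]={$,d}

FOLLOW(C) = ["$", "d"]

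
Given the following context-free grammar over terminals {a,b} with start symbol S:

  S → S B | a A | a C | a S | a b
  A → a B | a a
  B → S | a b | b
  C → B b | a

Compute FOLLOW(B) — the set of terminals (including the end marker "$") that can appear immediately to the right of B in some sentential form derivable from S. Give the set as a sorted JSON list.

FIRST sets, iterate to fixpoint:
pass 1:
  A via A→a B: +{a}
  B via B→a b: +{a}
  B via B→b: +{b}
  C via C→B b: +{a,b}
  S via S→a A: +{a}
  S: {a}  A: {a}  B: {a,b}  C: {a,b}
pass 2: (stable)
  S: {a}  A: {a}  B: {a,b}  C: {a,b}

FOLLOW sets:
seed FOLLOW(S) with $
pass 1:
  C→B b: FOLLOW(B) ⊇ FIRST(b) = {b}; new: +{b}
  S→S B: FOLLOW(S) ⊇ FIRST(B) = {a,b}; new: +{a,b}
  S→S B: FOLLOW(B) ⊇ FOLLOW(S) ⊇ {$,a,b}; new: +{$,a}
  S→a A: FOLLOW(A) ⊇ FOLLOW(S) ⊇ {$,a,b}; new: +{$,a,b}
  S→a C: FOLLOW(C) ⊇ FOLLOW(S) ⊇ {$,a,b}; new: +{$,a,b}
  FOLLOW[S]={$,a,b}  FOLLOW[A]={$,a,b}  FOLLOW[B]={$,a,b}  FOLLOW[C]={$,a,b}
pass 2: (no change)
  FOLLOW[S]={$,a,b}  FOLLOW[A]={$,a,b}  FOLLOW[B]={$,a,b}  FOLLOW[C]={$,a,b}

FOLLOW(B) = ["$", "a", "b"]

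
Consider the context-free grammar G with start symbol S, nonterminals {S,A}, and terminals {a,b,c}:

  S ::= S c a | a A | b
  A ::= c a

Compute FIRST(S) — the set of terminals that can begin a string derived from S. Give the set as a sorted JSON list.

Compute FIRST by fixpoint:
iter 1:
  A via A→c a: +{c}
  S via S→a A: +{a}
  S via S→b: +{b}
  FIRST[S]={a,b}  FIRST[A]={c}
iter 2: — fixpoint
  FIRST[S]={a,b}  FIRST[A]={c}

FIRST(S) = ["a", "b"]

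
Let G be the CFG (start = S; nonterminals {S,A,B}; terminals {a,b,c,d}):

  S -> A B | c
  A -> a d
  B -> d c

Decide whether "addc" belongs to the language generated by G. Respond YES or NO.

Convert to CNF:
  S -> A B | c
  A -> T0 T1
  B -> T1 T2
  T0 -> a
  T1 -> d
  T2 -> c

Fill CYK table bottom-up:
  T[0,0] 'a' = {T0}  orig:{}
  T[1,1] 'd' = {T1}  orig:{}
  T[2,2] 'd' = {T1}  orig:{}
  T[3,3] 'c' = {S,T2}  orig:{S}
  T[0,1] 'ad' = {A}
  T[1,2] 'dd' = ∅
  T[2,3] 'dc' = {B}
  T[0,2] 'add' = ∅
  T[1,3] 'ddc' = ∅
  T[0,3] 'addc' = {S}

S ∈ T[0,3] ⇒ YES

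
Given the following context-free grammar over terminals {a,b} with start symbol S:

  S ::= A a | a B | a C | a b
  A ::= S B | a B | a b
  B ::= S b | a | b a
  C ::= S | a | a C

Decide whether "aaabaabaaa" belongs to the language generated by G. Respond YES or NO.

Convert to CNF:
  S -> A T0 | T0 B | T0 C | T0 T1
  A -> S B | T0 B | T0 T1
  B -> S T1 | T1 T0 | a
  C -> A T0 | T0 B | T0 C | T0 T1 | a
  T0 -> a
  T1 -> b

CYK fill:
  T[0,0] 'a' = {B,C,T0}  orig:{B,C}
  T[1,1] 'a' = {B,C,T0}  orig:{B,C}
  T[2,2] 'a' = {B,C,T0}  orig:{B,C}
  T[3,3] 'b' = {T1}  orig:{}
  T[4,4] 'a' = {B,C,T0}  orig:{B,C}
  T[5,5] 'a' = {B,C,T0}  orig:{B,C}
  T[6,6] 'b' = {T1}  orig:{}
  T[7,7] 'a' = {B,C,T0}  orig:{B,C}
  T[8,8] 'a' = {B,C,T0}  orig:{B,C}
  T[9,9] 'a' = {B,C,T0}  orig:{B,C}
  T[0,1] 'aa' = {A,C,S}
  T[1,2] 'aa' = {A,C,S}
  T[2,3] 'ab' = {A,C,S}
  T[3,4] 'ba' = {B}
  T[4,5] 'aa' = {A,C,S}
  T[5,6] 'ab' = {A,C,S}
  T[6,7] 'ba' = {B}
  T[7,8] 'aa' = {A,C,S}
  T[8,9] 'aa' = {A,C,S}
  T[0,2] 'aaa' = {A,C,S}
  T[1,3] 'aab' = {B,C,S}
  T[2,4] 'aba' = {A,C,S}
  T[3,5] 'baa' = ∅
  T[4,6] 'aab' = {B,C,S}
  T[5,7] 'aba' = {A,C,S}
  T[6,8] 'baa' = ∅
  T[7,9] 'aaa' = {A,C,S}
  T[0,3] 'aaab' = {A,B,C,S}
  T[1,4] 'aaba' = {A,C,S}
  T[2,5] 'abaa' = {A,C,S}
  T[3,6] 'baab' = ∅
  T[4,7] 'aaba' = {A,C,S}
  T[5,8] 'abaa' = {A,C,S}
  T[6,9] 'baaa' = ∅
  T[0,4] 'aaaba' = {A,C,S}
  T[1,5] 'aabaa' = {A,C,S}
  T[2,6] 'abaab' = {A,B}
  T[3,7] 'baaba' = ∅
  T[4,8] 'aabaa' = {A,C,S}
  T[5,9] 'abaaa' = {A,C,S}
  T[0,5] 'aaabaa' = {A,C,S}
  T[1,6] 'aabaab' = {A,B,C,S}
  T[2,7] 'abaaba' = {A,C,S}
  T[3,8] 'baabaa' = ∅
  T[4,9] 'aabaaa' = {A,C,S}
  T[0,6] 'aaabaab' = {A,B,C,S}
  T[1,7] 'aabaaba' = {A,C,S}
  T[2,8] 'abaabaa' = {A,C,S}
  T[3,9] 'baabaaa' = ∅
  T[0,7] 'aaabaaba' = {A,C,S}
  T[1,8] 'aabaabaa' = {A,C,S}
  T[2,9] 'abaabaaa' = {A,C,S}
  T[0,8] 'aaabaabaa' = {A,C,S}
  T[1,9] 'aabaabaaa' = {A,C,S}
  T[0,9] 'aaabaabaaa' = {A,C,S}

S ∈ T[0,9] ⇒ YES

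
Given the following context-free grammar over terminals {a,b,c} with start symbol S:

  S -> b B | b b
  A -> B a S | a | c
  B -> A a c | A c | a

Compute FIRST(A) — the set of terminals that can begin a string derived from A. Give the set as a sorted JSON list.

FIRST sets, iterate to fixpoint:
[1]
  A via A→a: +{a}
  A via A→c: +{c}
  B via B→A a c: +{a,c}
  S via S→b B: +{b}
  FIRST(S)={b}  FIRST(A)={a,c}  FIRST(B)={a,c}
[2] — fixpoint
  FIRST(S)={b}  FIRST(A)={a,c}  FIRST(B)={a,c}

FIRST(A) = ["a", "c"]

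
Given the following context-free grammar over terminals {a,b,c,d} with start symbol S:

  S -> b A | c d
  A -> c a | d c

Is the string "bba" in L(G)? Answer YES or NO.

Convert to CNF:
  S -> T0 T2 | T3 A
  A -> T0 T1 | T2 T0
  T0 -> c
  T1 -> a
  T2 -> d
  T3 -> b

Fill CYK table bottom-up:
  [0..0]={T3}  "b"  orig:{}
  [1..1]={T3}  "b"  orig:{}
  [2..2]={T1}  "a"  orig:{}
  [0..1]=∅  "bb"
  [1..2]=∅  "ba"
  [0..2]=∅  "bba"

S ∉ T[0,2] ⇒ NO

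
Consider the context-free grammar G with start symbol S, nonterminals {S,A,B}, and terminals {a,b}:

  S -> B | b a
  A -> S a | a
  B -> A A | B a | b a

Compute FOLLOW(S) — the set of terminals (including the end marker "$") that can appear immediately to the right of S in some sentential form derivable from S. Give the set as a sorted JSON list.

FIRST sets, iterate to fixpoint:
pass 1:
  A via A→a: +{a}
  B via B→A A: +{a}
  B via B→b a: +{b}
  S via S→B: +{a,b}
  FIRST(S)={a,b}  FIRST(A)={a}  FIRST(B)={a,b}
pass 2:
  A via A→S a: +{b}
  FIRST(S)={a,b}  FIRST(A)={a,b}  FIRST(B)={a,b}
pass 3: — fixpoint
  FIRST(S)={a,b}  FIRST(A)={a,b}  FIRST(B)={a,b}

Compute FOLLOW by fixpoint:
seed FOLLOW(S) with $
round 1:
  A→S a: FOLLOW(S) ⊇ FIRST(a) = {a}; new: +{a}
  B→A A: FOLLOW(A) ⊇ FIRST(A) = {a,b}; new: +{a,b}
  B→B a: FOLLOW(B) ⊇ FIRST(a) = {a}; new: +{a}
  S→B: FOLLOW(B) ⊇ FOLLOW(S) ⊇ {$,a}; new: +{$}
  FOLLOW(S)={$,a}  FOLLOW(A)={a,b}  FOLLOW(B)={$,a}
round 2:
  B→A A: FOLLOW(A) ⊇ FOLLOW(B) ⊇ {$,a}; new: +{$}
  FOLLOW(S)={$,a}  FOLLOW(A)={$,a,b}  FOLLOW(B)={$,a}
round 3: — fixpoint
  FOLLOW(S)={$,a}  FOLLOW(A)={$,a,b}  FOLLOW(B)={$,a}

FOLLOW(S) = ["$", "a"]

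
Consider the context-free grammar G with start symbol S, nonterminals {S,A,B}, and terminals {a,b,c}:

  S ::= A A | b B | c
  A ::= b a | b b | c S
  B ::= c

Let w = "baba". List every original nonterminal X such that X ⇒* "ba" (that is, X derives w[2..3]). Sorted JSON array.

CNF form of G:
  S -> A A | T0 B | c
  A -> T0 T0 | T0 T1 | T2 S
  B -> c
  T0 -> b
  T1 -> a
  T2 -> c

Fill CYK table bottom-up — only the sub-triangle for w[2..3]:
  cell(2,2) b: {T0}  orig:{}
  cell(3,3) a: {T1}  orig:{}
  cell(2,3) ba: {A}

Original NTs in T[2,3] deriving "ba": ["A"]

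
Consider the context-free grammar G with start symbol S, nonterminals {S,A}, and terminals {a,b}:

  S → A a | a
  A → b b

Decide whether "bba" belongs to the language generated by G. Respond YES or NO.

Convert to CNF:
  S -> A T1 | a
  A -> T0 T0
  T0 -> b
  T1 -> a

Fill CYK table bottom-up:
  cell(0,0) b: {T0}  orig:{}
  cell(1,1) b: {T0}  orig:{}
  cell(2,2) a: {S,T1}  orig:{S}
  cell(0,1) bb: {A}
  cell(1,2) ba: ∅
  cell(0,2) bba: {S}

S ∈ T[0,2] ⇒ YES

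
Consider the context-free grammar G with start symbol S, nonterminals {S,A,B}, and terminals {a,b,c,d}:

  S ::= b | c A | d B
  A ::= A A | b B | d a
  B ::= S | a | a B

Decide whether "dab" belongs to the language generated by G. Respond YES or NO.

CNF form of G:
  S -> T1 B | T3 A | b
  A -> A A | T0 B | T1 T2
  B -> T1 B | T2 B | T3 A | a | b
  T0 -> b
  T1 -> d
  T2 -> a
  T3 -> c

CYK table (by increasing span):
  T[0,0] 'd' = {T1}  orig:{}
  T[1,1] 'a' = {B,T2}  orig:{B}
  T[2,2] 'b' = {B,S,T0}  orig:{B,S}
  T[0,1] 'da' = {A,B,S}
  T[1,2] 'ab' = {B}
  T[0,2] 'dab' = {B,S}

S ∈ T[0,2] ⇒ YES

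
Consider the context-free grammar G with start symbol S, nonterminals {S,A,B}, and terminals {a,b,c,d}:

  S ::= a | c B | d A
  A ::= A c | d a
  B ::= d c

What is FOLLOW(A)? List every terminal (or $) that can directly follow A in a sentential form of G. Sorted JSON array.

Compute FIRST by fixpoint:
pass 1:
  A via A→d a: +{d}
  B via B→d c: +{d}
  S via S→a: +{a}
  S via S→c B: +{c}
  S via S→d A: +{d}
  S: {a,c,d}  A: {d}  B: {d}
pass 2: (no change)
  S: {a,c,d}  A: {d}  B: {d}

FOLLOW iteration:
initialize: $ ∈ FOLLOW(S)
round 1:
  A→A c: FOLLOW(A) ⊇ FIRST(c) = {c}; new: +{c}
  S→c B: FOLLOW(B) ⊇ FOLLOW(S) ⊇ {$}; new: +{$}
  S→d A: FOLLOW(A) ⊇ FOLLOW(S) ⊇ {$}; new: +{$}
  FOLLOW(S)={$}  FOLLOW(A)={$,c}  FOLLOW(B)={$}
round 2: — fixpoint
  FOLLOW(S)={$}  FOLLOW(A)={$,c}  FOLLOW(B)={$}

FOLLOW(A) = ["$", "c"]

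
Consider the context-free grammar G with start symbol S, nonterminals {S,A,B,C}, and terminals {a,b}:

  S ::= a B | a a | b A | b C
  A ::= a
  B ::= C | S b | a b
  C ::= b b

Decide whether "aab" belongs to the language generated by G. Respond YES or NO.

CNF form of G:
  S -> T0 A | T0 C | T1 B | T1 T1
  A -> a
  B -> S T0 | T0 T0 | T1 T0
  C -> T0 T0
  T0 -> b
  T1 -> a

Fill CYK table bottom-up:
  [0..0]={A,T1}  "a"  orig:{A}
  [1..1]={A,T1}  "a"  orig:{A}
  [2..2]={T0}  "b"  orig:{}
  [0..1]={S}  "aa"
  [1..2]={B}  "ab"
  [0..2]={B,S}  "aab"

S ∈ T[0,2] ⇒ YES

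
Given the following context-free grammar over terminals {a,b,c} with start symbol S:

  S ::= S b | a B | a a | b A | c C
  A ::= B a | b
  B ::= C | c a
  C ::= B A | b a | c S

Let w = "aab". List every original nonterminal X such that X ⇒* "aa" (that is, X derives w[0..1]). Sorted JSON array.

CNF form of G:
  S -> S T1 | T0 B | T0 T0 | T1 A | T2 C
  A -> B T0 | b
  B -> B A | T1 T0 | T2 S | T2 T0
  C -> B A | T1 T0 | T2 S
  T0 -> a
  T1 -> b
  T2 -> c

CYK fill, restricted to cells inside w[0..1]:
  [0..0]={T0}  "a"  orig:{}
  [1..1]={T0}  "a"  orig:{}
  [0..1]={S}  "aa"

Original NTs in T[0,1] deriving "aa": ["S"]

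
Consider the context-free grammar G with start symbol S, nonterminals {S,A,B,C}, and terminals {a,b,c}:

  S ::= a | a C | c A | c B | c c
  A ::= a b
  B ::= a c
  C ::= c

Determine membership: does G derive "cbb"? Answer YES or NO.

CNF form of G:
  S -> T0 C | T2 A | T2 B | T2 T2 | a
  A -> T0 T1
  B -> T0 T2
  C -> c
  T0 -> a
  T1 -> b
  T2 -> c

Fill CYK table bottom-up:
  T[0,0] 'c' = {C,T2}  orig:{C}
  T[1,1] 'b' = {T1}  orig:{}
  T[2,2] 'b' = {T1}  orig:{}
  T[0,1] 'cb' = ∅
  T[1,2] 'bb' = ∅
  T[0,2] 'cbb' = ∅

S ∉ T[0,2] ⇒ NO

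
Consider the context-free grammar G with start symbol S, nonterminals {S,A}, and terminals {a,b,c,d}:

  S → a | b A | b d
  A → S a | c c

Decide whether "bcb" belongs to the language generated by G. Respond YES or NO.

CNF form of G:
  S -> T2 A | T2 T3 | a
  A -> S T0 | T1 T1
  T0 -> a
  T1 -> c
  T2 -> b
  T3 -> d

CYK table (by increasing span):
  cell(0,0) b: {T2}  orig:{}
  cell(1,1) c: {T1}  orig:{}
  cell(2,2) b: {T2}  orig:{}
  cell(0,1) bc: ∅
  cell(1,2) cb: ∅
  cell(0,2) bcb: ∅

S ∉ T[0,2] ⇒ NO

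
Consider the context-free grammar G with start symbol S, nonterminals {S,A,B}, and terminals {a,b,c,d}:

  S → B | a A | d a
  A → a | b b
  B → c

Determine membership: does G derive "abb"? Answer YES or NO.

Convert to CNF:
  S -> T1 A | T2 T1 | c
  A -> T0 T0 | a
  B -> c
  T0 -> b
  T1 -> a
  T2 -> d

Fill CYK table bottom-up:
  T[0,0] 'a' = {A,T1}  orig:{A}
  T[1,1] 'b' = {T0}  orig:{}
  T[2,2] 'b' = {T0}  orig:{}
  T[0,1] 'ab' = ∅
  T[1,2] 'bb' = {A}
  T[0,2] 'abb' = {S}

S ∈ T[0,2] ⇒ YES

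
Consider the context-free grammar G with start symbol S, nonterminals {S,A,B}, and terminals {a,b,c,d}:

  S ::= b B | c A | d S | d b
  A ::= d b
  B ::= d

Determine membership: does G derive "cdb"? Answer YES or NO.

CNF form of G:
  S -> T0 S | T0 T1 | T1 B | T2 A
  A -> T0 T1
  B -> d
  T0 -> d
  T1 -> b
  T2 -> c

CYK table (by increasing span):
  T[0,0] 'c' = {T2}  orig:{}
  T[1,1] 'd' = {B,T0}  orig:{B}
  T[2,2] 'b' = {T1}  orig:{}
  T[0,1] 'cd' = ∅
  T[1,2] 'db' = {A,S}
  T[0,2] 'cdb' = {S}

S ∈ T[0,2] ⇒ YES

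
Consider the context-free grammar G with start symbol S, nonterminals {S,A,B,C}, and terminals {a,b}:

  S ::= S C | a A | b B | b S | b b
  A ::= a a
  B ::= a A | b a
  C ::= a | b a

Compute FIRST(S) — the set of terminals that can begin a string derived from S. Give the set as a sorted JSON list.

FIRST sets, iterate to fixpoint:
pass 1:
  A via A→a a: +{a}
  B via B→a A: +{a}
  B via B→b a: +{b}
  C via C→a: +{a}
  C via C→b a: +{b}
  S via S→a A: +{a}
  S via S→b B: +{b}
  FIRST(S)={a,b}  FIRST(A)={a}  FIRST(B)={a,b}  FIRST(C)={a,b}
pass 2: — fixpoint
  FIRST(S)={a,b}  FIRST(A)={a}  FIRST(B)={a,b}  FIRST(C)={a,b}

FIRST(S) = ["a", "b"]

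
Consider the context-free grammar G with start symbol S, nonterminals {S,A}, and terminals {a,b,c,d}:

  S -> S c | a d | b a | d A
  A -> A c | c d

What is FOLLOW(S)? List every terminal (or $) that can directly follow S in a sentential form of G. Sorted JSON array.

FIRST iteration:
pass 1:
  A via A→c d: +{c}
  S via S→a d: +{a}
  S via S→b a: +{b}
  S via S→d A: +{d}
  FIRST(S)={a,b,d}  FIRST(A)={c}
pass 2: done
  FIRST(S)={a,b,d}  FIRST(A)={c}

FOLLOW iteration:
initialize: $ ∈ FOLLOW(S)
pass 1:
  A→A c: FOLLOW(A) ⊇ FIRST(c) = {c}; new: +{c}
  S→S c: FOLLOW(S) ⊇ FIRST(c) = {c}; new: +{c}
  S→d A: FOLLOW(A) ⊇ FOLLOW(S) ⊇ {$,c}; new: +{$}
  FOLLOW[S]={$,c}  FOLLOW[A]={$,c}
pass 2: (no change)
  FOLLOW[S]={$,c}  FOLLOW[A]={$,c}

FOLLOW(S) = ["$", "c"]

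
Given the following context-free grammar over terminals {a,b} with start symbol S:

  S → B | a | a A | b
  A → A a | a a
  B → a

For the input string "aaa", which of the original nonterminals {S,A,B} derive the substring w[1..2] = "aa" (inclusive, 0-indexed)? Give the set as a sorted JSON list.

CNF form of G:
  S -> T0 A | a | b
  A -> A T0 | T0 T0
  B -> a
  T0 -> a

CYK table (by increasing span) — only the sub-triangle for w[1..2]:
  [1..1]={B,S,T0}  "a"  orig:{B,S}
  [2..2]={B,S,T0}  "a"  orig:{B,S}
  [1..2]={A}  "aa"

Original NTs in T[1,2] deriving "aa": ["A"]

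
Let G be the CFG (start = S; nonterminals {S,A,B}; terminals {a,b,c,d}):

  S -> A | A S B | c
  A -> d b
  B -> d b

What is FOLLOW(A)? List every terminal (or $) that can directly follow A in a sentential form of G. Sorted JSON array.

Compute FIRST by fixpoint:
iter 1:
  A via A→d b: +{d}
  B via B→d b: +{d}
  S via S→A: +{d}
  S via S→c: +{c}
  FIRST[S]={c,d}  FIRST[A]={d}  FIRST[B]={d}
iter 2: (no change)
  FIRST[S]={c,d}  FIRST[A]={d}  FIRST[B]={d}

Compute FOLLOW by fixpoint:
initialize: $ ∈ FOLLOW(S)
pass 1:
  S→A: FOLLOW(A) ⊇ FOLLOW(S) ⊇ {$}; new: +{$}
  S→A S B: FOLLOW(A) ⊇ FIRST(S) = {c,d}; new: +{c,d}
  S→A S B: FOLLOW(S) ⊇ FIRST(B) = {d}; new: +{d}
  S→A S B: FOLLOW(B) ⊇ FOLLOW(S) ⊇ {$,d}; new: +{$,d}
  FOLLOW(S)={$,d}  FOLLOW(A)={$,c,d}  FOLLOW(B)={$,d}
pass 2: (no change)
  FOLLOW(S)={$,d}  FOLLOW(A)={$,c,d}  FOLLOW(B)={$,d}

FOLLOW(A) = ["$", "c", "d"]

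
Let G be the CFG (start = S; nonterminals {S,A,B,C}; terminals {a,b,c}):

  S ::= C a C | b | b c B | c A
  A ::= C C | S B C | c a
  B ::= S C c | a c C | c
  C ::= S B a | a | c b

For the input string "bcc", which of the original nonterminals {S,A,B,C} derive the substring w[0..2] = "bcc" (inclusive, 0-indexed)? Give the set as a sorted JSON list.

CNF form of G:
  S -> C X7 | T0 A | T2 X8 | b
  A -> C C | S X3 | T0 T1
  B -> S X4 | T1 X5 | c
  C -> S X6 | T0 T2 | a
  T0 -> c
  T1 -> a
  T2 -> b
  X3 -> B C
  X4 -> C T0
  X5 -> T0 C
  X6 -> B T1
  X7 -> T1 C
  X8 -> T0 B

CYK fill, restricted to cells inside w[0..2]:
  cell(0,0) b: {S,T2}  orig:{S}
  cell(1,1) c: {B,T0}  orig:{B}
  cell(2,2) c: {B,T0}  orig:{B}
  cell(0,1) bc: ∅
  cell(1,2) cc: {X8}  orig:{}
  cell(0,2) bcc: {S}

Original NTs in T[0,2] deriving "bcc": ["S"]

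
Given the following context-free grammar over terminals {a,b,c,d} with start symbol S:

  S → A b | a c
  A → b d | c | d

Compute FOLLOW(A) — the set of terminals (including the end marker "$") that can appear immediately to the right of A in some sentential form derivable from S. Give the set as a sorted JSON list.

Compute FIRST by fixpoint:
[1]
  A via A→b d: +{b}
  A via A→c: +{c}
  A via A→d: +{d}
  S via S→A b: +{b,c,d}
  S via S→a c: +{a}
  FIRST[S]={a,b,c,d}  FIRST[A]={b,c,d}
[2] done
  FIRST[S]={a,b,c,d}  FIRST[A]={b,c,d}

FOLLOW sets:
initialize: $ ∈ FOLLOW(S)
[1]
  S→A b: FOLLOW(A) ⊇ FIRST(b) = {b}; new: +{b}
  FOLLOW(S)={$}  FOLLOW(A)={b}
[2] (no change)
  FOLLOW(S)={$}  FOLLOW(A)={b}

FOLLOW(A) = ["b"]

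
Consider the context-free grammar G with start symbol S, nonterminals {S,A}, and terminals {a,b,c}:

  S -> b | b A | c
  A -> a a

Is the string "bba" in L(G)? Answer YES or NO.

CNF form of G:
  S -> T1 A | b | c
  A -> T0 T0
  T0 -> a
  T1 -> b

Fill CYK table bottom-up:
  cell(0,0) b: {S,T1}  orig:{S}
  cell(1,1) b: {S,T1}  orig:{S}
  cell(2,2) a: {T0}  orig:{}
  cell(0,1) bb: ∅
  cell(1,2) ba: ∅
  cell(0,2) bba: ∅

S ∉ T[0,2] ⇒ NO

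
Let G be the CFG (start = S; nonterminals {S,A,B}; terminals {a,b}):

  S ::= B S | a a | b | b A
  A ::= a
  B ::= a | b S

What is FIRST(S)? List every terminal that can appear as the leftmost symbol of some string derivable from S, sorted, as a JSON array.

Compute FIRST by fixpoint:
round 1:
  A via A→a: +{a}
  B via B→a: +{a}
  B via B→b S: +{b}
  S via S→B S: +{a,b}
  S: {a,b}  A: {a}  B: {a,b}
round 2: — fixpoint
  S: {a,b}  A: {a}  B: {a,b}

FIRST(S) = ["a", "b"]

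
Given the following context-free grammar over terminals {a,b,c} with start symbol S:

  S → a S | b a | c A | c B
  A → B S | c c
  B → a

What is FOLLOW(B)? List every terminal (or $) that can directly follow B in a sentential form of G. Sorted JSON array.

FIRST sets, iterate to fixpoint:
round 1:
  A via A→c c: +{c}
  B via B→a: +{a}
  S via S→a S: +{a}
  S via S→b a: +{b}
  S via S→c A: +{c}
  S: {a,b,c}  A: {c}  B: {a}
round 2:
  A via A→B S: +{a}
  S: {a,b,c}  A: {a,c}  B: {a}
round 3: — fixpoint
  S: {a,b,c}  A: {a,c}  B: {a}

FOLLOW sets:
seed FOLLOW(S) with $
pass 1:
  A→B S: FOLLOW(B) ⊇ FIRST(S) = {a,b,c}; new: +{a,b,c}
  S→c A: FOLLOW(A) ⊇ FOLLOW(S) ⊇ {$}; new: +{$}
  S→c B: FOLLOW(B) ⊇ FOLLOW(S) ⊇ {$}; new: +{$}
  FOLLOW(S)={$}  FOLLOW(A)={$}  FOLLOW(B)={$,a,b,c}
pass 2: done
  FOLLOW(S)={$}  FOLLOW(A)={$}  FOLLOW(B)={$,a,b,c}

FOLLOW(B) = ["$", "a", "b", "c"]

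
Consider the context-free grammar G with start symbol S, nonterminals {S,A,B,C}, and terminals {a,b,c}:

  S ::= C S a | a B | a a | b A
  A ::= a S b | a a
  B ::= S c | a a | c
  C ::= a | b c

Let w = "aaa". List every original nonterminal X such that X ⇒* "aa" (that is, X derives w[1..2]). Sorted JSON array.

Convert to CNF:
  S -> C X4 | T0 B | T0 T0 | T1 A
  A -> T0 T0 | T0 X3
  B -> S T2 | T0 T0 | c
  C -> T1 T2 | a
  T0 -> a
  T1 -> b
  T2 -> c
  X3 -> S T1
  X4 -> S T0

Fill CYK table bottom-up — only the sub-triangle for w[1..2]:
  T[1,1] 'a' = {C,T0}  orig:{C}
  T[2,2] 'a' = {C,T0}  orig:{C}
  T[1,2] 'aa' = {A,B,S}

Original NTs in T[1,2] deriving "aa": ["A", "B", "S"]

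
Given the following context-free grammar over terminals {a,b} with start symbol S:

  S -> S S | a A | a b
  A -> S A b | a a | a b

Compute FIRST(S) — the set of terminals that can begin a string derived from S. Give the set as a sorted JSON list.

FIRST sets, iterate to fixpoint:
iter 1:
  A via A→a a: +{a}
  S via S→a A: +{a}
  S: {a}  A: {a}
iter 2: done
  S: {a}  A: {a}

FIRST(S) = ["a"]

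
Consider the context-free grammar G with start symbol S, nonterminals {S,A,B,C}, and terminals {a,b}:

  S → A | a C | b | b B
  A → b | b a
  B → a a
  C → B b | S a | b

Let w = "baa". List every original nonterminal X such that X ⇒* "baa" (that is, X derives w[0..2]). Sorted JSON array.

CNF form of G:
  S -> T0 B | T0 T1 | T1 C | b
  A -> T0 T1 | b
  B -> T1 T1
  C -> B T0 | S T1 | b
  T0 -> b
  T1 -> a

Fill CYK table bottom-up — only the sub-triangle for w[0..2]:
  T[0,0] 'b' = {A,C,S,T0}  orig:{A,C,S}
  T[1,1] 'a' = {T1}  orig:{}
  T[2,2] 'a' = {T1}  orig:{}
  T[0,1] 'ba' = {A,C,S}
  T[1,2] 'aa' = {B}
  T[0,2] 'baa' = {C,S}

Original NTs in T[0,2] deriving "baa": ["C", "S"]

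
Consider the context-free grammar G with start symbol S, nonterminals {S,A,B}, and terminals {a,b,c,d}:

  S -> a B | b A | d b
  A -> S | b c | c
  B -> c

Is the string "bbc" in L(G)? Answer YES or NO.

CNF form of G:
  S -> T0 B | T1 A | T3 T1
  A -> T0 B | T1 A | T1 T2 | T3 T1 | c
  B -> c
  T0 -> a
  T1 -> b
  T2 -> c
  T3 -> d

CYK table (by increasing span):
  [0..0]={T1}  "b"  orig:{}
  [1..1]={T1}  "b"  orig:{}
  [2..2]={A,B,T2}  "c"  orig:{A,B}
  [0..1]=∅  "bb"
  [1..2]={A,S}  "bc"
  [0..2]={A,S}  "bbc"

S ∈ T[0,2] ⇒ YES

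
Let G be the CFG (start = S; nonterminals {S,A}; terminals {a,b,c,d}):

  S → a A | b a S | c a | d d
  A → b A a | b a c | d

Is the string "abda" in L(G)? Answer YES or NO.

CNF form of G:
  S -> T0 X6 | T1 A | T2 T1 | T3 T3
  A -> T0 X4 | T0 X5 | d
  T0 -> b
  T1 -> a
  T2 -> c
  T3 -> d
  X4 -> A T1
  X5 -> T1 T2
  X6 -> T1 S

CYK fill:
  [0..0]={T1}  "a"  orig:{}
  [1..1]={T0}  "b"  orig:{}
  [2..2]={A,T3}  "d"  orig:{A}
  [3..3]={T1}  "a"  orig:{}
  [0..1]=∅  "ab"
  [1..2]=∅  "bd"
  [2..3]={X4}  "da"  orig:{}
  [0..2]=∅  "abd"
  [1..3]={A}  "bda"
  [0..3]={S}  "abda"

S ∈ T[0,3] ⇒ YES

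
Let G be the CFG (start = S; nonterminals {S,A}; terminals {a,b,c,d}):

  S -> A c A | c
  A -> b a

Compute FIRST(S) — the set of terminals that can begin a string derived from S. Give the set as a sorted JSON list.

FIRST sets, iterate to fixpoint:
round 1:
  A via A→b a: +{b}
  S via S→A c A: +{b}
  S via S→c: +{c}
  FIRST(S)={b,c}  FIRST(A)={b}
round 2: — fixpoint
  FIRST(S)={b,c}  FIRST(A)={b}

FIRST(S) = ["b", "c"]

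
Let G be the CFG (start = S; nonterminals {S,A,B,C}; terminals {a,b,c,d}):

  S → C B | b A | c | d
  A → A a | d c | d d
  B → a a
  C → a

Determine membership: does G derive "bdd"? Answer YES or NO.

Convert to CNF:
  S -> C B | T3 A | c | d
  A -> A T0 | T1 T1 | T1 T2
  B -> T0 T0
  C -> a
  T0 -> a
  T1 -> d
  T2 -> c
  T3 -> b

CYK fill:
  [0..0]={T3}  "b"  orig:{}
  [1..1]={S,T1}  "d"  orig:{S}
  [2..2]={S,T1}  "d"  orig:{S}
  [0..1]=∅  "bd"
  [1..2]={A}  "dd"
  [0..2]={S}  "bdd"

S ∈ T[0,2] ⇒ YES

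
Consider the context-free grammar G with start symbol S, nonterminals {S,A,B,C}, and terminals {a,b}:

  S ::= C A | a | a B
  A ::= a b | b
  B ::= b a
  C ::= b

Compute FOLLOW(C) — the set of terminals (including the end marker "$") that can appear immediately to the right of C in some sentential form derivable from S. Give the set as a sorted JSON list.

FIRST iteration:
[1]
  A via A→a b: +{a}
  A via A→b: +{b}
  B via B→b a: +{b}
  C via C→b: +{b}
  S via S→C A: +{b}
  S via S→a: +{a}
  FIRST[S]={a,b}  FIRST[A]={a,b}  FIRST[B]={b}  FIRST[C]={b}
[2] (stable)
  FIRST[S]={a,b}  FIRST[A]={a,b}  FIRST[B]={b}  FIRST[C]={b}

FOLLOW iteration:
initialize: $ ∈ FOLLOW(S)
iter 1:
  S→C A: FOLLOW(C) ⊇ FIRST(A) = {a,b}; new: +{a,b}
  S→C A: FOLLOW(A) ⊇ FOLLOW(S) ⊇ {$}; new: +{$}
  S→a B: FOLLOW(B) ⊇ FOLLOW(S) ⊇ {$}; new: +{$}
  S: {$}  A: {$}  B: {$}  C: {a,b}
iter 2: (stable)
  S: {$}  A: {$}  B: {$}  C: {a,b}

FOLLOW(C) = ["a", "b"]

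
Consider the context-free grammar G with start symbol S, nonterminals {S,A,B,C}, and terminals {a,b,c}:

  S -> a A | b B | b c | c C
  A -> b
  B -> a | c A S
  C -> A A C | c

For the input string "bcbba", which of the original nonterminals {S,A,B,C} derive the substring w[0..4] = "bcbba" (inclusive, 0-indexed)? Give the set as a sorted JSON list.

Convert to CNF:
  S -> T0 C | T1 A | T2 B | T2 T0
  A -> b
  B -> T0 X3 | a
  C -> A X4 | c
  T0 -> c
  T1 -> a
  T2 -> b
  X3 -> A S
  X4 -> A C

CYK fill (cells [i..j] with 0 ≤ i ≤ j ≤ 4 only):
  [0..0]={A,T2}  "b"  orig:{A}
  [1..1]={C,T0}  "c"  orig:{C}
  [2..2]={A,T2}  "b"  orig:{A}
  [3..3]={A,T2}  "b"  orig:{A}
  [4..4]={B,T1}  "a"  orig:{B}
  [0..1]={S,X4}  "bc"  orig:{S}
  [1..2]=∅  "cb"
  [2..3]=∅  "bb"
  [3..4]={S}  "ba"
  [0..2]=∅  "bcb"
  [1..3]=∅  "cbb"
  [2..4]={X3}  "bba"  orig:{}
  [0..3]=∅  "bcbb"
  [1..4]={B}  "cbba"
  [0..4]={S}  "bcbba"

Original NTs in T[0,4] deriving "bcbba": ["S"]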